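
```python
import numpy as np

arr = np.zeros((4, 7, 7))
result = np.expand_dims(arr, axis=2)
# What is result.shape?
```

(4, 7, 1, 7)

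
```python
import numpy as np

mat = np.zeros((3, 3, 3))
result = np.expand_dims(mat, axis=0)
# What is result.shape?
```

(1, 3, 3, 3)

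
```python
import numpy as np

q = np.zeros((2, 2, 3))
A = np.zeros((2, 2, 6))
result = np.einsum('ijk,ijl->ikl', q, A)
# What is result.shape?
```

(2, 3, 6)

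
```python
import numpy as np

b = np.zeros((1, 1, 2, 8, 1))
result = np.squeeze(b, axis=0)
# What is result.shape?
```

(1, 2, 8, 1)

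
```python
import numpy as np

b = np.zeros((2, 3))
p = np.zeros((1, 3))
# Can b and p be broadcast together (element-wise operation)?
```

Yes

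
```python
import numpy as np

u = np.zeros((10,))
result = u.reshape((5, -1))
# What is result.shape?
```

(5, 2)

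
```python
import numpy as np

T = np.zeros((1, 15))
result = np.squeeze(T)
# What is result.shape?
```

(15,)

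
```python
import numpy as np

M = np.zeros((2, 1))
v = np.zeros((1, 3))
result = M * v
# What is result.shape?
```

(2, 3)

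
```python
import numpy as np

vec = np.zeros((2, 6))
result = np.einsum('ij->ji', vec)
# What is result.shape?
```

(6, 2)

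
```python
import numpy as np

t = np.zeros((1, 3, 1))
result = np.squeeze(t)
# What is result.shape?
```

(3,)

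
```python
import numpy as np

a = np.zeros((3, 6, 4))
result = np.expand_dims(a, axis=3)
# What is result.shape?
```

(3, 6, 4, 1)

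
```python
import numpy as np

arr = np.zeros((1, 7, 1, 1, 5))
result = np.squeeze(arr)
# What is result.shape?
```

(7, 5)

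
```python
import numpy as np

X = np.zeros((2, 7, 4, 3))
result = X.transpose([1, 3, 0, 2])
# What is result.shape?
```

(7, 3, 2, 4)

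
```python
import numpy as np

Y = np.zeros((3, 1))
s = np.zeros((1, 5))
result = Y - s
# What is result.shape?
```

(3, 5)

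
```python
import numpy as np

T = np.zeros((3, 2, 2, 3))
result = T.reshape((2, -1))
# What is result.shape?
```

(2, 18)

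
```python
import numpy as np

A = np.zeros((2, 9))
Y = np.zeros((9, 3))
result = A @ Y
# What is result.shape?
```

(2, 3)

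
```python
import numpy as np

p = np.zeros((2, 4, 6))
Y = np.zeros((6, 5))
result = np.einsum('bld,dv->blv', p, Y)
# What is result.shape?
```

(2, 4, 5)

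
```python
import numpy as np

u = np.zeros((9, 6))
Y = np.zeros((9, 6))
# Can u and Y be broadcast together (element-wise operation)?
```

Yes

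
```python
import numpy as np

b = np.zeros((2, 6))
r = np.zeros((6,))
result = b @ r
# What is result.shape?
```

(2,)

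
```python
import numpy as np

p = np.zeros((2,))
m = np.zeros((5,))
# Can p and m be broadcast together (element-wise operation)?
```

No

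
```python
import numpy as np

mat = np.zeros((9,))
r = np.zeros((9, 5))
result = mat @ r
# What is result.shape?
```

(5,)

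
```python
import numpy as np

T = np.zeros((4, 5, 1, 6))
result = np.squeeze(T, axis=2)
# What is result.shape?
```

(4, 5, 6)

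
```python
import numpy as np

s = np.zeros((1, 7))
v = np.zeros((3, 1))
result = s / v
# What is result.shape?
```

(3, 7)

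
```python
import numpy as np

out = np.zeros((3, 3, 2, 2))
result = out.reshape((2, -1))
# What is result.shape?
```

(2, 18)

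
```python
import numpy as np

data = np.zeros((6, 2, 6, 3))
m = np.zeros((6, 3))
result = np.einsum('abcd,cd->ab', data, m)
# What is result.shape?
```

(6, 2)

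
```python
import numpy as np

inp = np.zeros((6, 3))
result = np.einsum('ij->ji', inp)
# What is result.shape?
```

(3, 6)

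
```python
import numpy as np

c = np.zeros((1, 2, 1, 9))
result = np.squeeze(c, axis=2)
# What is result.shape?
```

(1, 2, 9)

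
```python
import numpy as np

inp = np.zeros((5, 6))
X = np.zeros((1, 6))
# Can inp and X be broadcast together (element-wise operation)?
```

Yes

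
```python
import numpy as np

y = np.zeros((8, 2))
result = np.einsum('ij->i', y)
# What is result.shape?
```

(8,)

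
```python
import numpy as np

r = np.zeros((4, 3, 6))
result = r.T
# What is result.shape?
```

(6, 3, 4)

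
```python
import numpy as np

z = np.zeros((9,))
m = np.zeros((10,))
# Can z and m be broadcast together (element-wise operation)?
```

No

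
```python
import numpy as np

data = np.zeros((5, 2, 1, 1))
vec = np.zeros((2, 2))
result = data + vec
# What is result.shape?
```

(5, 2, 2, 2)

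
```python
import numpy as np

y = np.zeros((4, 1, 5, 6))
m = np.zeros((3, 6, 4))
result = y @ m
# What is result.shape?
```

(4, 3, 5, 4)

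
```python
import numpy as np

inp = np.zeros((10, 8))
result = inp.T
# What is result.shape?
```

(8, 10)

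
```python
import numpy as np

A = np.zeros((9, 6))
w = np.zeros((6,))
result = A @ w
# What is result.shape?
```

(9,)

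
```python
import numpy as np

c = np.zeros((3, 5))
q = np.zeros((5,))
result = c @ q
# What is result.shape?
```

(3,)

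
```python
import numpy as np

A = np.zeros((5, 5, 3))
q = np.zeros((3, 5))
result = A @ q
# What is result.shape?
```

(5, 5, 5)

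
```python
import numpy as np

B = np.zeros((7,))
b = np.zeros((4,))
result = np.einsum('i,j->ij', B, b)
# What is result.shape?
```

(7, 4)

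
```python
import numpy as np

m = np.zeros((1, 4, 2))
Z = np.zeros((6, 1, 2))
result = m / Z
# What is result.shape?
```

(6, 4, 2)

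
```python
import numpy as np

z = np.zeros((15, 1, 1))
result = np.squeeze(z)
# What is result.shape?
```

(15,)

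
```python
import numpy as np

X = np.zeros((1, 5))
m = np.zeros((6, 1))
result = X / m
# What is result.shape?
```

(6, 5)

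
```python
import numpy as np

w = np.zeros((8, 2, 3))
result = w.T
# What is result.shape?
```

(3, 2, 8)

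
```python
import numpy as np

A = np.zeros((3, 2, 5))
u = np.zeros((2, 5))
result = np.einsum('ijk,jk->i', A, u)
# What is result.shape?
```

(3,)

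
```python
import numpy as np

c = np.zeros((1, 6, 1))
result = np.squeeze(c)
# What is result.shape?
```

(6,)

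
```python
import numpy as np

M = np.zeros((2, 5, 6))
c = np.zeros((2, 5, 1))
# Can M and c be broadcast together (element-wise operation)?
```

Yes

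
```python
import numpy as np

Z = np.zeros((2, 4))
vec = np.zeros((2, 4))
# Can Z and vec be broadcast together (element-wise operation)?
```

Yes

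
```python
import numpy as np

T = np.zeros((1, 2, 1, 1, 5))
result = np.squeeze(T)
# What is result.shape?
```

(2, 5)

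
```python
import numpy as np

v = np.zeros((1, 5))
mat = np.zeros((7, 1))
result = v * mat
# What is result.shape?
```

(7, 5)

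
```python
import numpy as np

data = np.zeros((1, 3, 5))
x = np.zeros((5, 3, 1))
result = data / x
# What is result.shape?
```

(5, 3, 5)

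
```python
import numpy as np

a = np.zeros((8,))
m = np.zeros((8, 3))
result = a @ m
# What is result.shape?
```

(3,)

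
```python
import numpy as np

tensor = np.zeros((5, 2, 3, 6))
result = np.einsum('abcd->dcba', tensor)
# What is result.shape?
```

(6, 3, 2, 5)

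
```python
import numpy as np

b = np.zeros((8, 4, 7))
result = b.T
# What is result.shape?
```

(7, 4, 8)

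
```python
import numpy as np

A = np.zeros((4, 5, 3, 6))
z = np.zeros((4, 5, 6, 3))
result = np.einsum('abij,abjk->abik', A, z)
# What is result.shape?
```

(4, 5, 3, 3)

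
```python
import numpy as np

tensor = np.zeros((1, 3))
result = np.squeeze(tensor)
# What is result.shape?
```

(3,)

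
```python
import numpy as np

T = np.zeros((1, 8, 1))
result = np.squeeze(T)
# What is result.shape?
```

(8,)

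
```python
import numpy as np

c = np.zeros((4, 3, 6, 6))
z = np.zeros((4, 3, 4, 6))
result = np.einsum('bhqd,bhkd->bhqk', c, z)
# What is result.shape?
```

(4, 3, 6, 4)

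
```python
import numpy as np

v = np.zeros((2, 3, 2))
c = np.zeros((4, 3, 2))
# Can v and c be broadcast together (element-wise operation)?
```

No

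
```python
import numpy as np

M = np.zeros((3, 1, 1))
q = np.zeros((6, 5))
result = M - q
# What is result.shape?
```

(3, 6, 5)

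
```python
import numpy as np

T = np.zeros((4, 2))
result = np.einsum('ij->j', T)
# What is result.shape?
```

(2,)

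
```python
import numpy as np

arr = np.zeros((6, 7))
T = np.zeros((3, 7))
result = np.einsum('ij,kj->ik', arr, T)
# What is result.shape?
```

(6, 3)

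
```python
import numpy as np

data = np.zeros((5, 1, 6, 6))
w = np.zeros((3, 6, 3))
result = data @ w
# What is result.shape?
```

(5, 3, 6, 3)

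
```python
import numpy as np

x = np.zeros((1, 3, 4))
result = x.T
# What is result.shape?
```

(4, 3, 1)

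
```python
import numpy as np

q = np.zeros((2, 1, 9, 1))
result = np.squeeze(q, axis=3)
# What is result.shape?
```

(2, 1, 9)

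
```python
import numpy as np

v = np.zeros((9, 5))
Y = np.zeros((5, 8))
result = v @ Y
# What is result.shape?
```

(9, 8)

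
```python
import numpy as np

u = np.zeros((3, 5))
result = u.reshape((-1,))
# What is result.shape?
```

(15,)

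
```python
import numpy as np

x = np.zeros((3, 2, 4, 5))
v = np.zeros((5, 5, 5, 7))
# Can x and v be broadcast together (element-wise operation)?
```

No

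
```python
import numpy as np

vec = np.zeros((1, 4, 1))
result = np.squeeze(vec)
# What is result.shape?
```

(4,)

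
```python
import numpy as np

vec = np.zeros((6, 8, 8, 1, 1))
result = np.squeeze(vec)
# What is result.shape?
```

(6, 8, 8)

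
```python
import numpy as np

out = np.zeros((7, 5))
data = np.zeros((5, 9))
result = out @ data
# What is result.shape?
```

(7, 9)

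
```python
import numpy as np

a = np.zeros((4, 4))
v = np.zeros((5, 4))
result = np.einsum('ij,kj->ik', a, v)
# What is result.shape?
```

(4, 5)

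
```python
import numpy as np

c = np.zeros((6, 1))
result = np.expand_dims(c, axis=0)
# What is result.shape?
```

(1, 6, 1)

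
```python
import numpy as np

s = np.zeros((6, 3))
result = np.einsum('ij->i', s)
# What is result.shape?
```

(6,)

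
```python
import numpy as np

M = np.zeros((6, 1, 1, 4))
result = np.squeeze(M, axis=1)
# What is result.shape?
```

(6, 1, 4)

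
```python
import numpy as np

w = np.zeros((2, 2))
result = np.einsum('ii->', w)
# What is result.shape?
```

()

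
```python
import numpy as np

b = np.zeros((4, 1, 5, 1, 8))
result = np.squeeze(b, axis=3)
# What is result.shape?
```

(4, 1, 5, 8)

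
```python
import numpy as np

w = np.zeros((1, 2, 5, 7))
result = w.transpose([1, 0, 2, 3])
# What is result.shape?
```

(2, 1, 5, 7)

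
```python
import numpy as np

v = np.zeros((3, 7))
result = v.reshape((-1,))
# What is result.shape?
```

(21,)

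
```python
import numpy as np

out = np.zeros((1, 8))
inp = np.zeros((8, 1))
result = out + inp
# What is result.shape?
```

(8, 8)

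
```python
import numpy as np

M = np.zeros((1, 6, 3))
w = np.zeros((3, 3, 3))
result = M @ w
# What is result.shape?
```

(3, 6, 3)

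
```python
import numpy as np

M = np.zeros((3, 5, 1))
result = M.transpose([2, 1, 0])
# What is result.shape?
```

(1, 5, 3)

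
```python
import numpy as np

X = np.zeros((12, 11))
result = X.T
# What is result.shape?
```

(11, 12)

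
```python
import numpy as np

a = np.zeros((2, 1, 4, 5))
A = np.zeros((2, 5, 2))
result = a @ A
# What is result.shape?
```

(2, 2, 4, 2)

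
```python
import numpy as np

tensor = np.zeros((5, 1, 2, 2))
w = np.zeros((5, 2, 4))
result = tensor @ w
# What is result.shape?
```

(5, 5, 2, 4)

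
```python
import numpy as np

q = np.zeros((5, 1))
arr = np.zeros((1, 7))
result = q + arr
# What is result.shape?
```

(5, 7)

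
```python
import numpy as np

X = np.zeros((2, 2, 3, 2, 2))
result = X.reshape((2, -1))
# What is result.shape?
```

(2, 24)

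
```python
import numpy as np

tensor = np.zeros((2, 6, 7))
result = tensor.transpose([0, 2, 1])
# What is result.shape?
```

(2, 7, 6)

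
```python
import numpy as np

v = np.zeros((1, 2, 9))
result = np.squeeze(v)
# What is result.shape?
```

(2, 9)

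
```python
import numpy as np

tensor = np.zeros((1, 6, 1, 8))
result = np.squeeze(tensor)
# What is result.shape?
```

(6, 8)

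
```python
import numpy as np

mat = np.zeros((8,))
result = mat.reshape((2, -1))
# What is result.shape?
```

(2, 4)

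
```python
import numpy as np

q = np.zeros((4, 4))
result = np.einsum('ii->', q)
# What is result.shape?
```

()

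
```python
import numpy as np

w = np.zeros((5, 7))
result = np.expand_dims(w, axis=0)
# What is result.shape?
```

(1, 5, 7)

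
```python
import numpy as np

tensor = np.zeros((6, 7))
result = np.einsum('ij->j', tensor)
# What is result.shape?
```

(7,)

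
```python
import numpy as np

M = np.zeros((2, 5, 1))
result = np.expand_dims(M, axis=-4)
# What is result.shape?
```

(1, 2, 5, 1)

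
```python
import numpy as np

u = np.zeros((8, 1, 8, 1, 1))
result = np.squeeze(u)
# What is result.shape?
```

(8, 8)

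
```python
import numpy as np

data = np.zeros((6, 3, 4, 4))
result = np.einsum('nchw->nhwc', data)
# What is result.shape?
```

(6, 4, 4, 3)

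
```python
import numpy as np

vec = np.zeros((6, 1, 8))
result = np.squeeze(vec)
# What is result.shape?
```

(6, 8)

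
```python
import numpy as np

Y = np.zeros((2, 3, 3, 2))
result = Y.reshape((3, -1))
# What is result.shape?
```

(3, 12)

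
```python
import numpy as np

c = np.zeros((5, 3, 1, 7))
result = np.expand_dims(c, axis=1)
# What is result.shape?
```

(5, 1, 3, 1, 7)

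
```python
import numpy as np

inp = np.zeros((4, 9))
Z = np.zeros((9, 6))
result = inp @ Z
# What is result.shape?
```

(4, 6)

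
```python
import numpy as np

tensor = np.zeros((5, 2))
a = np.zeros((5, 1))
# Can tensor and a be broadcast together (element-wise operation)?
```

Yes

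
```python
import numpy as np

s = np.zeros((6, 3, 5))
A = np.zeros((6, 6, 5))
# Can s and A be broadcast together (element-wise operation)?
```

No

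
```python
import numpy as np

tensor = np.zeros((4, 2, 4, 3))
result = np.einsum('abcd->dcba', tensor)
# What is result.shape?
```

(3, 4, 2, 4)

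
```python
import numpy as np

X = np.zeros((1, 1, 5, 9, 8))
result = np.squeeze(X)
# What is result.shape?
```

(5, 9, 8)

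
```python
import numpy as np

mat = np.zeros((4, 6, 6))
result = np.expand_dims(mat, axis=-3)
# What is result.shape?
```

(4, 1, 6, 6)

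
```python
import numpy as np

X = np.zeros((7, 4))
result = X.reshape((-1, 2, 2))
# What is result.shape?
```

(7, 2, 2)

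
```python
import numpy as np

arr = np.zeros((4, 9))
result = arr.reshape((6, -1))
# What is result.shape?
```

(6, 6)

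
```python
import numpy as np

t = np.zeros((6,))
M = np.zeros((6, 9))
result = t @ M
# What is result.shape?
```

(9,)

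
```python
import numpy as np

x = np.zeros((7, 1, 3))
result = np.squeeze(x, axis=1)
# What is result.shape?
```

(7, 3)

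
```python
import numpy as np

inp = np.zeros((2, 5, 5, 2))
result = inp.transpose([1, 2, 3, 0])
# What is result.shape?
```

(5, 5, 2, 2)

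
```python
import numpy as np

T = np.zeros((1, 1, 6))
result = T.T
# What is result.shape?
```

(6, 1, 1)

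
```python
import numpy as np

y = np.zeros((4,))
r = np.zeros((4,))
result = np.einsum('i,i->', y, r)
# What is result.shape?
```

()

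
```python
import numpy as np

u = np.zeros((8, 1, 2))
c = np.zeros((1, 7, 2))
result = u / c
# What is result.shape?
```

(8, 7, 2)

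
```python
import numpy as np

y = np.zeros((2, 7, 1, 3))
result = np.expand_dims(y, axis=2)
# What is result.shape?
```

(2, 7, 1, 1, 3)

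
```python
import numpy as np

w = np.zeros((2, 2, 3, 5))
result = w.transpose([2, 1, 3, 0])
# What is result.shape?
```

(3, 2, 5, 2)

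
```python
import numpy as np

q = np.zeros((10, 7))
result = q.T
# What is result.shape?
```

(7, 10)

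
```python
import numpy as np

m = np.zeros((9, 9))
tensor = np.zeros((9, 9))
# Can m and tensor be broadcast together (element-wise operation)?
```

Yes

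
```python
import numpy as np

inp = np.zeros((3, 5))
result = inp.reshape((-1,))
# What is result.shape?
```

(15,)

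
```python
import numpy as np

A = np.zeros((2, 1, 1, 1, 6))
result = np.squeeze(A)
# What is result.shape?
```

(2, 6)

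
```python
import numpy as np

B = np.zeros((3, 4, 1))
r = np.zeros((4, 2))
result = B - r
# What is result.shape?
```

(3, 4, 2)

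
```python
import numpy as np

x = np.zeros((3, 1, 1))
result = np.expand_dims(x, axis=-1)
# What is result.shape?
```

(3, 1, 1, 1)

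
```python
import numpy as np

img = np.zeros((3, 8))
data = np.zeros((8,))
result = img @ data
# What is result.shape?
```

(3,)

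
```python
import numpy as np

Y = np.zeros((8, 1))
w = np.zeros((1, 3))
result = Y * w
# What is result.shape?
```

(8, 3)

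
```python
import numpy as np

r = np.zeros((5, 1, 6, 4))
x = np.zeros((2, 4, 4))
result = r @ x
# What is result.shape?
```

(5, 2, 6, 4)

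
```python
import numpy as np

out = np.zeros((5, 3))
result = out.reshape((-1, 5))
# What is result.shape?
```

(3, 5)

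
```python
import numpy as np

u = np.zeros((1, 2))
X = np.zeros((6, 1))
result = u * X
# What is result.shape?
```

(6, 2)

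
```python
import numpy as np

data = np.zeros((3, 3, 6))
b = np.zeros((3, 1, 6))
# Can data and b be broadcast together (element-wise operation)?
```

Yes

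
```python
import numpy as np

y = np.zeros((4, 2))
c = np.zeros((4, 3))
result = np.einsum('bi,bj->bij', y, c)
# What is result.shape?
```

(4, 2, 3)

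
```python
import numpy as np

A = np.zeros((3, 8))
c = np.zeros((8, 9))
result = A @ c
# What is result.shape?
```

(3, 9)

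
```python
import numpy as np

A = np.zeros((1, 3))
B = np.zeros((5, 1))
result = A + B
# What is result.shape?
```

(5, 3)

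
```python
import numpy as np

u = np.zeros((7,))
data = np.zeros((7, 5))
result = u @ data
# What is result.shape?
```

(5,)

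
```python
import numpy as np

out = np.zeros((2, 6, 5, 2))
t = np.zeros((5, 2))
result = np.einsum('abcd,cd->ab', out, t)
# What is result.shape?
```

(2, 6)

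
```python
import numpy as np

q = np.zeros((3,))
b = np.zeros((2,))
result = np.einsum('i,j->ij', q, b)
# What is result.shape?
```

(3, 2)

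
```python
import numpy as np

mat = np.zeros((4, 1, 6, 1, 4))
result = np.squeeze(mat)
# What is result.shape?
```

(4, 6, 4)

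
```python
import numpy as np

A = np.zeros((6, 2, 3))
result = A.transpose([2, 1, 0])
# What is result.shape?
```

(3, 2, 6)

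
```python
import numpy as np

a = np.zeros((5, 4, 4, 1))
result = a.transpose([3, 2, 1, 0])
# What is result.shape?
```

(1, 4, 4, 5)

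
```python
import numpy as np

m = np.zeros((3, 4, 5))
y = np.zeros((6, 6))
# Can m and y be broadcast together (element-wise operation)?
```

No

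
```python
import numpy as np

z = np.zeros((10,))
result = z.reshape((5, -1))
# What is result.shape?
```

(5, 2)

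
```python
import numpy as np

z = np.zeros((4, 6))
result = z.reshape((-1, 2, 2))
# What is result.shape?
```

(6, 2, 2)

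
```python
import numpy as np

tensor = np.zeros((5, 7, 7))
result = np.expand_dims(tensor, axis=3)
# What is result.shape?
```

(5, 7, 7, 1)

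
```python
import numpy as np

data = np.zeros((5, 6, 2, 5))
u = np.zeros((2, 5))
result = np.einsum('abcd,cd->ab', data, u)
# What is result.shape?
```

(5, 6)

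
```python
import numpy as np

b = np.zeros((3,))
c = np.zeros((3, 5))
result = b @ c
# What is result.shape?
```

(5,)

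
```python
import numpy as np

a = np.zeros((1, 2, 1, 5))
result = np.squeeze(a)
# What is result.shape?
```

(2, 5)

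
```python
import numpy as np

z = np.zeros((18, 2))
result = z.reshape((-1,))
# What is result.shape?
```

(36,)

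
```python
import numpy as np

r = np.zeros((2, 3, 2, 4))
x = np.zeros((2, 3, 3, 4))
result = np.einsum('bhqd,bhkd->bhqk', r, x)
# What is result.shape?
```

(2, 3, 2, 3)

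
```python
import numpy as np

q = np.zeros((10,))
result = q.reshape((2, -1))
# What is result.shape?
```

(2, 5)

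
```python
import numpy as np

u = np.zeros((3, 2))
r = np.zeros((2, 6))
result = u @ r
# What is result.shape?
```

(3, 6)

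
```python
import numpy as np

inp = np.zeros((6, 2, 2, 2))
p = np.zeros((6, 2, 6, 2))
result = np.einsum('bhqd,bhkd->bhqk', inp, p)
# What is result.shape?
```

(6, 2, 2, 6)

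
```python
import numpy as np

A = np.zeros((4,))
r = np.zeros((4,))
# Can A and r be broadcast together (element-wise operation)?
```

Yes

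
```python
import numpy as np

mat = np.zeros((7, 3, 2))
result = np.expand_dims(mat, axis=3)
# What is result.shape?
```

(7, 3, 2, 1)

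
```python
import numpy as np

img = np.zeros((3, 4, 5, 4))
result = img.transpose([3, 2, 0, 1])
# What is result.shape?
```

(4, 5, 3, 4)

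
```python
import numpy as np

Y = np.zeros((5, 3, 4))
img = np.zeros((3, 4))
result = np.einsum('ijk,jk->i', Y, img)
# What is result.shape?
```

(5,)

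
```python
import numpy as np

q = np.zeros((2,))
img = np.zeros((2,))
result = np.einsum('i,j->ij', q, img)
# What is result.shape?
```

(2, 2)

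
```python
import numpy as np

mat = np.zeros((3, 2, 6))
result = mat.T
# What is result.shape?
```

(6, 2, 3)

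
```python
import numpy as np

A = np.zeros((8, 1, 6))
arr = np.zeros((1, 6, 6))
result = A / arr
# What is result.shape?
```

(8, 6, 6)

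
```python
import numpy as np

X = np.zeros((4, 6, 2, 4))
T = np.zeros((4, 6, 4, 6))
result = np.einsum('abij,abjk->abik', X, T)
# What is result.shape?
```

(4, 6, 2, 6)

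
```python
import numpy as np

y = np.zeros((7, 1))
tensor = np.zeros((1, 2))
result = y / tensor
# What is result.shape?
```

(7, 2)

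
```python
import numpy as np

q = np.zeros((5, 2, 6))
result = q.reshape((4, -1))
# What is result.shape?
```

(4, 15)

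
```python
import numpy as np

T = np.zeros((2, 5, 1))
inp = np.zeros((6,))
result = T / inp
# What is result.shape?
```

(2, 5, 6)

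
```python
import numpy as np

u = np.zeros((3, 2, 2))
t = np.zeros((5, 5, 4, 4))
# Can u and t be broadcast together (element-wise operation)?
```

No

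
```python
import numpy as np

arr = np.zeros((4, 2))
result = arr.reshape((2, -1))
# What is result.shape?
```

(2, 4)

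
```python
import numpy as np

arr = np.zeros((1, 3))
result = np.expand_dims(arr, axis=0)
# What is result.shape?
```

(1, 1, 3)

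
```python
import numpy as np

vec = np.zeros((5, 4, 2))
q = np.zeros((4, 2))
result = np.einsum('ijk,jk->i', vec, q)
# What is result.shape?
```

(5,)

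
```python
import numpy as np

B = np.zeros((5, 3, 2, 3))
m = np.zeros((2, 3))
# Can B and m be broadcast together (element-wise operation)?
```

Yes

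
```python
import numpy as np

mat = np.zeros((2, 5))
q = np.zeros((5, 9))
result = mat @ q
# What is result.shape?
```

(2, 9)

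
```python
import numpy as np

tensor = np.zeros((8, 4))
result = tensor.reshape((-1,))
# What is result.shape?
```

(32,)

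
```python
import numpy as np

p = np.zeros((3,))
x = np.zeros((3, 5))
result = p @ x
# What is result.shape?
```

(5,)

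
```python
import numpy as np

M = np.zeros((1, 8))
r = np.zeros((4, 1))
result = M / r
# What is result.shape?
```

(4, 8)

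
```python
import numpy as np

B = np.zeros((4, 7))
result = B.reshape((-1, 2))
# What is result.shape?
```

(14, 2)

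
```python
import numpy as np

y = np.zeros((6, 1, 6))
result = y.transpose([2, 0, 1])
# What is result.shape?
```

(6, 6, 1)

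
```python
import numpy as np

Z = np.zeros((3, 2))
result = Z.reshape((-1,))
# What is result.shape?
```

(6,)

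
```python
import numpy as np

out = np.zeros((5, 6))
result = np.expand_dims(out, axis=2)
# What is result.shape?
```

(5, 6, 1)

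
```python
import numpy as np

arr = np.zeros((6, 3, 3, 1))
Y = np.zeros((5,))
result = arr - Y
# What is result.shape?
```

(6, 3, 3, 5)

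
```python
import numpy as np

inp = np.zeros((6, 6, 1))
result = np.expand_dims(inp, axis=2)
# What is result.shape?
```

(6, 6, 1, 1)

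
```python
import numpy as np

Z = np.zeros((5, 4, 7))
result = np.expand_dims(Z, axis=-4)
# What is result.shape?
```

(1, 5, 4, 7)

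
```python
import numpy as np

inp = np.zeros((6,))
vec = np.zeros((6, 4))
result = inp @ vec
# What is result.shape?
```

(4,)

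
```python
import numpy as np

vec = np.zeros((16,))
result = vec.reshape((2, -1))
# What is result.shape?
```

(2, 8)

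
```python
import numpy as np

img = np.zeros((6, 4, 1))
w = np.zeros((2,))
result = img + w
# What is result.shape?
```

(6, 4, 2)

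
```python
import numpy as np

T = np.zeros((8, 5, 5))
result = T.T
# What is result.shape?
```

(5, 5, 8)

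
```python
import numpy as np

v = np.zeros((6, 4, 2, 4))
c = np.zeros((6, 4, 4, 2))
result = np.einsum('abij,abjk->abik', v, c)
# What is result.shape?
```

(6, 4, 2, 2)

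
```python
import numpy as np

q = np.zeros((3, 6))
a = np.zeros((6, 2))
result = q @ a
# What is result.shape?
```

(3, 2)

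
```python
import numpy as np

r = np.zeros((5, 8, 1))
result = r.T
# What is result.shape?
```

(1, 8, 5)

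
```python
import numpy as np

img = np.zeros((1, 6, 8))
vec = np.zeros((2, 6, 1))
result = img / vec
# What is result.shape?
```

(2, 6, 8)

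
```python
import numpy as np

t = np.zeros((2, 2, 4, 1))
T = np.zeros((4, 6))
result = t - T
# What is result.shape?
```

(2, 2, 4, 6)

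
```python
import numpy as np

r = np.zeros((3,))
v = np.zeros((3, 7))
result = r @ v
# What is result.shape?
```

(7,)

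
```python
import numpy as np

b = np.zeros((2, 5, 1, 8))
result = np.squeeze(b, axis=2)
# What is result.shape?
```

(2, 5, 8)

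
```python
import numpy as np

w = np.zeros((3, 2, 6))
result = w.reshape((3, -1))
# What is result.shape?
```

(3, 12)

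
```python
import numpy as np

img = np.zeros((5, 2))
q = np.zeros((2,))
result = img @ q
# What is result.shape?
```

(5,)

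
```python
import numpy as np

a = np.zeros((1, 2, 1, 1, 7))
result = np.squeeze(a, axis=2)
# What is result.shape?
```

(1, 2, 1, 7)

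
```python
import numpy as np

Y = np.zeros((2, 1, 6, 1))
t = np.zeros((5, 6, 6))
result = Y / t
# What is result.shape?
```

(2, 5, 6, 6)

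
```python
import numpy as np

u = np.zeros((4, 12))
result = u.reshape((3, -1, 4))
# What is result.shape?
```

(3, 4, 4)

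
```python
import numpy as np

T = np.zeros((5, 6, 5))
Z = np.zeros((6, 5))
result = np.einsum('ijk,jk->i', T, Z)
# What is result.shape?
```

(5,)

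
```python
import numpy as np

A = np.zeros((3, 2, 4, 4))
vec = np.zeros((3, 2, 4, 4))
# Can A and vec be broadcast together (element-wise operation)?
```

Yes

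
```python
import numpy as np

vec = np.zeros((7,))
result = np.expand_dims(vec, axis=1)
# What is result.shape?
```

(7, 1)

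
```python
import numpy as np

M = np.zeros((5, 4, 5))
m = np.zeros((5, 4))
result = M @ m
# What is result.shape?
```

(5, 4, 4)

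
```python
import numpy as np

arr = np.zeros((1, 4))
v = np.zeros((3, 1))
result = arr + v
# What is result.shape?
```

(3, 4)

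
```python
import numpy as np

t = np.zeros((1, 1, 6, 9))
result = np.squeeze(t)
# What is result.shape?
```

(6, 9)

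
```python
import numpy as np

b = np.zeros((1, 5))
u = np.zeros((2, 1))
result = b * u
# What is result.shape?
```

(2, 5)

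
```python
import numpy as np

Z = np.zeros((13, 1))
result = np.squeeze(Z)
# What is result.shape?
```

(13,)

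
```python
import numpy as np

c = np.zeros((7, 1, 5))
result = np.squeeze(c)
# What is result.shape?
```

(7, 5)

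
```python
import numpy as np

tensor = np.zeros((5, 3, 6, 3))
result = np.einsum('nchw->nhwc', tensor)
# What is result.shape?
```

(5, 6, 3, 3)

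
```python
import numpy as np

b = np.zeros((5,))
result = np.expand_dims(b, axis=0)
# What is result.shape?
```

(1, 5)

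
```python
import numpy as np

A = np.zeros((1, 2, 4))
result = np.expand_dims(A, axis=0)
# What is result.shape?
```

(1, 1, 2, 4)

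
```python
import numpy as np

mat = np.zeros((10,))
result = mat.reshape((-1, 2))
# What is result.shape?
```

(5, 2)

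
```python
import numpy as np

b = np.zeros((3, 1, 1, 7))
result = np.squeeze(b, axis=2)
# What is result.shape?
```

(3, 1, 7)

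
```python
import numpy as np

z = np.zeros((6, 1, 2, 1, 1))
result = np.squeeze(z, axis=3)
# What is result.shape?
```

(6, 1, 2, 1)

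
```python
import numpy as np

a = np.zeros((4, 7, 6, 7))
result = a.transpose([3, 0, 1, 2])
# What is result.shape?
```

(7, 4, 7, 6)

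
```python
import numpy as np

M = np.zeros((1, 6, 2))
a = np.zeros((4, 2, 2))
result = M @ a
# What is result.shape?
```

(4, 6, 2)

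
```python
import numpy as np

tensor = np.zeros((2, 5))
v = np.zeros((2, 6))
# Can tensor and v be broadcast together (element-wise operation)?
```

No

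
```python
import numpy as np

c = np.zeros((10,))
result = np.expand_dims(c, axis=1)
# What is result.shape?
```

(10, 1)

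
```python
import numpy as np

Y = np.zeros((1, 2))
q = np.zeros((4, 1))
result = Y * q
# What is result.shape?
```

(4, 2)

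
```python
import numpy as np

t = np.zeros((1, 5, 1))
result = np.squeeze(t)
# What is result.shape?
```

(5,)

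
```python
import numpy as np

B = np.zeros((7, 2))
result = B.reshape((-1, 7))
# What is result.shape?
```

(2, 7)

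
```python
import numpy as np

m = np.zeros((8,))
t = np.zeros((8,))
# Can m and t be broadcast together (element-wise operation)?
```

Yes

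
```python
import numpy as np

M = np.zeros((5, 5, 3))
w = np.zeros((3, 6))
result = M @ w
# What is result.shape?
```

(5, 5, 6)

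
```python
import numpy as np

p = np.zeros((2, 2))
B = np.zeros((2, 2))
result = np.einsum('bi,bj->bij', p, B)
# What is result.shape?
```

(2, 2, 2)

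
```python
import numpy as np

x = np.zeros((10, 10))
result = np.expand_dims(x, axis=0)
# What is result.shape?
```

(1, 10, 10)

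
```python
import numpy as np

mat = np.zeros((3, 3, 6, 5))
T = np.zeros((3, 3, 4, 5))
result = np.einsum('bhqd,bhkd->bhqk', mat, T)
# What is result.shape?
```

(3, 3, 6, 4)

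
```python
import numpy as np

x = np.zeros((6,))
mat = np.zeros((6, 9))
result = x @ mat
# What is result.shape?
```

(9,)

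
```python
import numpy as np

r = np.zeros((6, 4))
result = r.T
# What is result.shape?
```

(4, 6)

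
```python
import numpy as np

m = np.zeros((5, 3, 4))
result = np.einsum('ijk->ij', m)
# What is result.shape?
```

(5, 3)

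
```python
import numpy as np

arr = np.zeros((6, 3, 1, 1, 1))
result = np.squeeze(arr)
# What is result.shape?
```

(6, 3)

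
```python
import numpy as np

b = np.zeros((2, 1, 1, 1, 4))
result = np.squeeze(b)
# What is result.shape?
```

(2, 4)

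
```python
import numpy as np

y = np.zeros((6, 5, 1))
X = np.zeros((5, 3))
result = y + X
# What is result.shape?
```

(6, 5, 3)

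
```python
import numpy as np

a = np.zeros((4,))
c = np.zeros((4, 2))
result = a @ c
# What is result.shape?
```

(2,)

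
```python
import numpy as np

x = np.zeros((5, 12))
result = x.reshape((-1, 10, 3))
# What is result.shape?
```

(2, 10, 3)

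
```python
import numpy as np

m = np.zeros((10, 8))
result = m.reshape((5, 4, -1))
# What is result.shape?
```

(5, 4, 4)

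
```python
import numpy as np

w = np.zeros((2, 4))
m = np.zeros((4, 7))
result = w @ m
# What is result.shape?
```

(2, 7)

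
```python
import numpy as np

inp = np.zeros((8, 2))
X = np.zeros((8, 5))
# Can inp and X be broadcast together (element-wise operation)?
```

No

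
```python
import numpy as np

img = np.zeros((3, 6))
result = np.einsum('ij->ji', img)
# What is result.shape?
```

(6, 3)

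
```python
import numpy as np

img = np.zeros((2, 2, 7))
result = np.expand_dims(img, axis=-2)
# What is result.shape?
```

(2, 2, 1, 7)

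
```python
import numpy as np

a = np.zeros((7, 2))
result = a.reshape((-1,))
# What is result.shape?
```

(14,)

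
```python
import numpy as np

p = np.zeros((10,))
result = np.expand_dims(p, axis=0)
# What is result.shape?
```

(1, 10)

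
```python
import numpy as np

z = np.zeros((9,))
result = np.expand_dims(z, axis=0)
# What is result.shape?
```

(1, 9)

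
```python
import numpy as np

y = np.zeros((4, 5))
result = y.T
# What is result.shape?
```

(5, 4)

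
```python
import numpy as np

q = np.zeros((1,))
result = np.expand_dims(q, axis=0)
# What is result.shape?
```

(1, 1)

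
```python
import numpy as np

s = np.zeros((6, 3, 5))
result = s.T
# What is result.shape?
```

(5, 3, 6)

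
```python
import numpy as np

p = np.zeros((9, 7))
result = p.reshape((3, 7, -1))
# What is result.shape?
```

(3, 7, 3)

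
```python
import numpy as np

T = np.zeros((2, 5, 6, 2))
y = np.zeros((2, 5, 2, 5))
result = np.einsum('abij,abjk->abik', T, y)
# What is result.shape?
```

(2, 5, 6, 5)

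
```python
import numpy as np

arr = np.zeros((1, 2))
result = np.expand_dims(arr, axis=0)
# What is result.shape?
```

(1, 1, 2)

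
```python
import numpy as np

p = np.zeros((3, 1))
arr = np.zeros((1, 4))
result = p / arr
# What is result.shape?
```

(3, 4)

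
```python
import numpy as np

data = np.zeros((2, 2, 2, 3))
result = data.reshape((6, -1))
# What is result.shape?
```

(6, 4)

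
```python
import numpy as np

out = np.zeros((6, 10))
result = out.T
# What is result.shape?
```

(10, 6)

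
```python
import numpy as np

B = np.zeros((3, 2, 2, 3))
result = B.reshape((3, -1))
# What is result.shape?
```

(3, 12)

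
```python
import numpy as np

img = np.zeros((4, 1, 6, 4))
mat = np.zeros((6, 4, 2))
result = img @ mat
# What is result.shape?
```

(4, 6, 6, 2)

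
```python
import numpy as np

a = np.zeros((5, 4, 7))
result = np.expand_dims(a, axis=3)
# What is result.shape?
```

(5, 4, 7, 1)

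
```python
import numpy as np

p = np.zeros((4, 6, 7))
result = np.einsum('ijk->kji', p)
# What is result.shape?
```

(7, 6, 4)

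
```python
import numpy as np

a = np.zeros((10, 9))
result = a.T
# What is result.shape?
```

(9, 10)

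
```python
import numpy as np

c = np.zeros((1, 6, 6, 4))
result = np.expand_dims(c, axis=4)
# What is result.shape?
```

(1, 6, 6, 4, 1)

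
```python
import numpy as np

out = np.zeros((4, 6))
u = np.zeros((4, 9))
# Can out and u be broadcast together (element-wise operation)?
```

No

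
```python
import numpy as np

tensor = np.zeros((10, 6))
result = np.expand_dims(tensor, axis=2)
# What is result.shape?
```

(10, 6, 1)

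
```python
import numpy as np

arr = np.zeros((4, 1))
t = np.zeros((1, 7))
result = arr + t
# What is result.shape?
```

(4, 7)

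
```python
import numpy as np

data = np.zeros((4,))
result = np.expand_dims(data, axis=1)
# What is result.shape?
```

(4, 1)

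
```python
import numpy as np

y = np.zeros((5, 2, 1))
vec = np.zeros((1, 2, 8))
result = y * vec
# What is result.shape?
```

(5, 2, 8)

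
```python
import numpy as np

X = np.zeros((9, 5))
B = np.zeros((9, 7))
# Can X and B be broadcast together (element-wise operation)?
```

No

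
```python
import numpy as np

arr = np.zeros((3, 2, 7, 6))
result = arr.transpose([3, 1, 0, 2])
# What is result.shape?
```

(6, 2, 3, 7)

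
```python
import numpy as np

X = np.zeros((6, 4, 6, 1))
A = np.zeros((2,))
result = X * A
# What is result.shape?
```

(6, 4, 6, 2)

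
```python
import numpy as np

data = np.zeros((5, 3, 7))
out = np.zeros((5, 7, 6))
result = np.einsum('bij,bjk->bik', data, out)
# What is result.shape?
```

(5, 3, 6)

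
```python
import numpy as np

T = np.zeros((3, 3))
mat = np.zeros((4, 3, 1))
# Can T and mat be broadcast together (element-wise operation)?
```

Yes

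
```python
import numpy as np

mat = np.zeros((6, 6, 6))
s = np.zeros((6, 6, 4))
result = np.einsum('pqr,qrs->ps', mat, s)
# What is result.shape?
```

(6, 4)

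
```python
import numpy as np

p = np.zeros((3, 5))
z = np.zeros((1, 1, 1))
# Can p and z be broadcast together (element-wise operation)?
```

Yes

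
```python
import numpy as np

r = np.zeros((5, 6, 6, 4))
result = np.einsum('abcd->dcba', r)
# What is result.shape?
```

(4, 6, 6, 5)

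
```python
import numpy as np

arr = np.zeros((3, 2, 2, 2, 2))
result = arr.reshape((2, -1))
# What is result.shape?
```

(2, 24)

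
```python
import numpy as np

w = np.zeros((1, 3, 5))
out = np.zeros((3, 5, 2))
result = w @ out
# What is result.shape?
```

(3, 3, 2)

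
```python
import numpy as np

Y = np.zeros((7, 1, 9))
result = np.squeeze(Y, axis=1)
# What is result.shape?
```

(7, 9)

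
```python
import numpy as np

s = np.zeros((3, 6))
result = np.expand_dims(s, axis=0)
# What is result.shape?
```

(1, 3, 6)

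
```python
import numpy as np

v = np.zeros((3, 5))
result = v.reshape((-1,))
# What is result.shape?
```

(15,)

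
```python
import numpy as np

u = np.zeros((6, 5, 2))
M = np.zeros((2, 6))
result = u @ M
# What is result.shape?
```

(6, 5, 6)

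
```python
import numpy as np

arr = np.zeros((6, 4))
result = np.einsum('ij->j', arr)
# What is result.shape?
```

(4,)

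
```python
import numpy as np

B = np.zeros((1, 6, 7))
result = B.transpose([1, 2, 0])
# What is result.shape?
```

(6, 7, 1)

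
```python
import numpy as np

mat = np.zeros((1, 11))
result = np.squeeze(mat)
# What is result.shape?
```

(11,)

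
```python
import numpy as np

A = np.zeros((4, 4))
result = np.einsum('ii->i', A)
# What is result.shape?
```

(4,)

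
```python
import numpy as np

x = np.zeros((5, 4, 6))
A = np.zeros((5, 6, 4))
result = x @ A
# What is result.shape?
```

(5, 4, 4)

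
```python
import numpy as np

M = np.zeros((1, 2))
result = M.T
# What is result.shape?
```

(2, 1)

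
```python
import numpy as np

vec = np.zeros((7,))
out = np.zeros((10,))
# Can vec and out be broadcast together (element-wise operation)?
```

No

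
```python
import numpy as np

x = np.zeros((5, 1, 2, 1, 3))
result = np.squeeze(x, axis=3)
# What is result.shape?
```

(5, 1, 2, 3)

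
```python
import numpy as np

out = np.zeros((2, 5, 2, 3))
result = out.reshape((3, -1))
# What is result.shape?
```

(3, 20)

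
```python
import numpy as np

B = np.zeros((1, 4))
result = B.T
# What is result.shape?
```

(4, 1)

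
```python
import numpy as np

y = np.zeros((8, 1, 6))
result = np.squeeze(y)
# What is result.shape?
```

(8, 6)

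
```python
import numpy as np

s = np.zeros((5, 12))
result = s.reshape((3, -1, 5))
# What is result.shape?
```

(3, 4, 5)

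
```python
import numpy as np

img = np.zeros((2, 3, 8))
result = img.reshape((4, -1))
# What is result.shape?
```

(4, 12)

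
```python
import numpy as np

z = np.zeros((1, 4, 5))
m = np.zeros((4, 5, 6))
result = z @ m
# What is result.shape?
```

(4, 4, 6)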